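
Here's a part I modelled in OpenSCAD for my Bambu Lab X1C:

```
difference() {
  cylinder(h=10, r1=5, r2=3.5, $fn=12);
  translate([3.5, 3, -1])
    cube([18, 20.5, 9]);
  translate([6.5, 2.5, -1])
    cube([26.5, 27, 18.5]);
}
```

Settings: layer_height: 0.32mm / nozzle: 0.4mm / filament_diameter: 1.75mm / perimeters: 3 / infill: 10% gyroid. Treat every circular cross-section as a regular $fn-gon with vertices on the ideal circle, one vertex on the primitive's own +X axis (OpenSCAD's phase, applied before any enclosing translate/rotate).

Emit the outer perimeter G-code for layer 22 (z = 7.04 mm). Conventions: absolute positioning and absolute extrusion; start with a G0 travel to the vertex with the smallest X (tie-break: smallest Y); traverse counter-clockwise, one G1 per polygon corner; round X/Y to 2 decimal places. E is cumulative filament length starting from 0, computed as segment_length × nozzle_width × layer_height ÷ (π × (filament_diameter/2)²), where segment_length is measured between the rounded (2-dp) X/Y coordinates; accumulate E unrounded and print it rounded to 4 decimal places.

At z = 7.04 mm: the cone (r1=5→r2=3.5) has section circumradius 3.944 here — a regular 12-gon; the cube at (3.5, 3) is present — its section is the full 18×20.5 rectangle; the cube at (6.5, 2.5) is present — its section is the full 26.5×27 rectangle; Subtracting the remaining from the first: starting from the cone, the 18×20.5 cube at (3.5, 3) misses the remaining region (no effect); the 26.5×27 cube at (6.5, 2.5) misses the remaining region (no effect) — 1 connected region. The outline is a single polygon with 12 vertices. Extrusion per mm of travel: 0.4 × 0.32 / (π × 0.875²) = 0.053216. Accumulating E over each segment gives final E = 1.3039.

G0 X-3.94 Y0.00 Z7.04
G1 X-3.42 Y-1.97 E0.1084
G1 X-1.97 Y-3.42 E0.2176
G1 X0.00 Y-3.94 E0.3260
G1 X1.97 Y-3.42 E0.4344
G1 X3.42 Y-1.97 E0.5435
G1 X3.94 Y0.00 E0.6520
G1 X3.42 Y1.97 E0.7604
G1 X1.97 Y3.42 E0.8695
G1 X0.00 Y3.94 E0.9779
G1 X-1.97 Y3.42 E1.0864
G1 X-3.42 Y1.97 E1.1955
G1 X-3.94 Y0.00 E1.3039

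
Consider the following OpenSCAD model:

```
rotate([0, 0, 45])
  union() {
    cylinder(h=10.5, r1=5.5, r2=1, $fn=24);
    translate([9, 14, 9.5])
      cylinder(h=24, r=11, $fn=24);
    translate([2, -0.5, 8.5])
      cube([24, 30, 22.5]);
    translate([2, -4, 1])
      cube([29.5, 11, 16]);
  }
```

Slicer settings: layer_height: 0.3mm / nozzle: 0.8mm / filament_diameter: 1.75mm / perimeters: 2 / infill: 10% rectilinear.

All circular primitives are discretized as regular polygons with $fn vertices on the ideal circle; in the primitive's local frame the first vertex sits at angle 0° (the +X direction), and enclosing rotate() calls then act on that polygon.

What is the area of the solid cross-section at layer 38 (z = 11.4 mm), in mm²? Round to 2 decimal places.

910.52 mm²

At z = 11.4 mm: the cone is not intersected at this z (z outside [0, 10.5]); the r=11 cylinder at (9, 14) contributes a regular 24-gon of circumradius 11 (area = (24/2)·11.000²·sin(360°/24) = 375.81 mm²); the 24×30 cube at (2, -0.5) contributes its full rectangle (area 720.00 mm²); the cube at (2, -4) (footprint 29.5×11) is included at this height (area 324.50 mm²); Taking the union: the regions partially overlap — summed areas 1420.31 mm² minus the doubly-counted overlap 509.78 mm² gives 910.52 mm² — area = 910.52 mm²; (whole slice rotated 45° about Z — lengths, areas and connectivity unchanged). Overall, the cross-section is a single solid region. Net area = 910.52 mm².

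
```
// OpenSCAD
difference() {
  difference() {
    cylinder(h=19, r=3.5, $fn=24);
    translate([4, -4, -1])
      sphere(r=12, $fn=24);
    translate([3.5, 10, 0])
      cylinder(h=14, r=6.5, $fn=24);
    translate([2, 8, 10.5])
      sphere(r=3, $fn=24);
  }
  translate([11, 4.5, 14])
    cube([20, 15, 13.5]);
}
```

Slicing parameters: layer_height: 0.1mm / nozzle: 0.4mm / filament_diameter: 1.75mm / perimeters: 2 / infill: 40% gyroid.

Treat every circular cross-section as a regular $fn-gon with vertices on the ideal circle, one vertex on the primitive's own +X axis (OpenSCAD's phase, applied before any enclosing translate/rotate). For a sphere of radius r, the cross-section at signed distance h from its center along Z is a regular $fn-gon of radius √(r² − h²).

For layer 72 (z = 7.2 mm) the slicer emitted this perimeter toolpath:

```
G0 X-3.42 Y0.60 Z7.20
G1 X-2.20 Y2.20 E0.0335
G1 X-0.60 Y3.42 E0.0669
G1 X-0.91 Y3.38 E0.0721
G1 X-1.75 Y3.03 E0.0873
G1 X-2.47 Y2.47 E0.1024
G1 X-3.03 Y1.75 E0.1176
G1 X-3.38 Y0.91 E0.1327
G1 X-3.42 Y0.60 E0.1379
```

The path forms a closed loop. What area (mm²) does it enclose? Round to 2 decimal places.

1.20 mm²

Apply the shoelace formula to the sequence of (X, Y) vertices; enclosed area = 1.20 mm².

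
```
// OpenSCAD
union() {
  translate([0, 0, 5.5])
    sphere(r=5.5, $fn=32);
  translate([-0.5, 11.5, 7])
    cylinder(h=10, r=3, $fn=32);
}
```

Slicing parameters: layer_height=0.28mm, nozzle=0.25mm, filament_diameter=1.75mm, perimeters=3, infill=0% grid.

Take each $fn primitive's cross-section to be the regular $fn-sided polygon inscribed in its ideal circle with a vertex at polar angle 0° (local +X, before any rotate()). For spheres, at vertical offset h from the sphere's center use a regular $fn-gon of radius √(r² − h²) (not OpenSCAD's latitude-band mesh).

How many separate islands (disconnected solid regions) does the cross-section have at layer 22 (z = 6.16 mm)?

At z = 6.16 mm: the r=5.5 sphere slices to a regular 32-gon of circumradius 5.460 (√(r²−h²) with h=0.66 from center); the cylinder at (-0.5, 11.5) does not reach this height (z outside [7, 17]); Combining (union): only the r=5.5 sphere is present, so the union is just that shape — 1 connected region. Overall, the cross-section is a single solid region. Island count = 1.

1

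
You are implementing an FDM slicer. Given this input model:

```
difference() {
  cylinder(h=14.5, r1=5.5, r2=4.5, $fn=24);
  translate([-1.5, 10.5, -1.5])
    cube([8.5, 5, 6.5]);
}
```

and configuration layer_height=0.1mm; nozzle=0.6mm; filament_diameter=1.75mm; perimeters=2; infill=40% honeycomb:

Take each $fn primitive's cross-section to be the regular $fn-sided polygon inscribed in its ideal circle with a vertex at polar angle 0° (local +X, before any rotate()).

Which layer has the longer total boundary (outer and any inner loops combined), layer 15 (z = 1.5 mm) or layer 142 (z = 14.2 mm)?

Layer 15 (z = 1.5): the cone contributes a regular 24-gon of circumradius 5.397 (interpolated between r1=5.5 and r2=4.5 at t=0.103) (perimeter = 2·24·5.397·sin(180°/24) = 33.81 mm); the cube at (-1.5, 10.5) (footprint 8.5×5) is included at this height (perimeter 27.00 mm); Taking the first minus the rest: starting from the cone, the 8.5×5 cube at (-1.5, 10.5) misses the remaining region (no effect) — boundary = 33.81 mm. So its perimeter = 33.81 mm. Layer 142 (z = 14.2): the cone: at t=0.979 of its height the radius interpolates to r₁+(r₂−r₁)t = 4.521, giving a regular 24-gon of that circumradius (perimeter = 2·24·4.521·sin(180°/24) = 28.32 mm); the cube at (-1.5, 10.5) does not reach this height (z outside [-1.5, 5]); After the difference (first − rest): none of the subtracted shapes is present at this height, so the cone is unchanged — boundary = 28.32 mm. So its perimeter = 28.32 mm. Layer 15 is larger (33.81 vs 28.32 mm).

layer 15 (z = 1.5 mm)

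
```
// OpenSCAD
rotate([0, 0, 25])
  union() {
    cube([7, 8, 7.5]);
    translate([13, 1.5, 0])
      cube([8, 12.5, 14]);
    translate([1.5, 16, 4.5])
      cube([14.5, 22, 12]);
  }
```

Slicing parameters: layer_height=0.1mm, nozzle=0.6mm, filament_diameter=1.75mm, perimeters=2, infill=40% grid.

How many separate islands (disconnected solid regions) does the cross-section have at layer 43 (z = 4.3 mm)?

At z = 4.3 mm: the cube (footprint 7×8) is included at this height; the cube at (13, 1.5) is present — its section is the full 8×12.5 rectangle; the cube at (1.5, 16) does not reach this height (z outside [4.5, 16.5]); Combining (union): the 2 present regions are separate (no shared area or edge), so areas and boundary lengths simply add and each stays a separate island — 2 connected regions; (rotated 25° about Z; rotation is an isometry so areas/perimeters/island counts are preserved). Overall, the cross-section has 2 separate islands. Island count = 2.

2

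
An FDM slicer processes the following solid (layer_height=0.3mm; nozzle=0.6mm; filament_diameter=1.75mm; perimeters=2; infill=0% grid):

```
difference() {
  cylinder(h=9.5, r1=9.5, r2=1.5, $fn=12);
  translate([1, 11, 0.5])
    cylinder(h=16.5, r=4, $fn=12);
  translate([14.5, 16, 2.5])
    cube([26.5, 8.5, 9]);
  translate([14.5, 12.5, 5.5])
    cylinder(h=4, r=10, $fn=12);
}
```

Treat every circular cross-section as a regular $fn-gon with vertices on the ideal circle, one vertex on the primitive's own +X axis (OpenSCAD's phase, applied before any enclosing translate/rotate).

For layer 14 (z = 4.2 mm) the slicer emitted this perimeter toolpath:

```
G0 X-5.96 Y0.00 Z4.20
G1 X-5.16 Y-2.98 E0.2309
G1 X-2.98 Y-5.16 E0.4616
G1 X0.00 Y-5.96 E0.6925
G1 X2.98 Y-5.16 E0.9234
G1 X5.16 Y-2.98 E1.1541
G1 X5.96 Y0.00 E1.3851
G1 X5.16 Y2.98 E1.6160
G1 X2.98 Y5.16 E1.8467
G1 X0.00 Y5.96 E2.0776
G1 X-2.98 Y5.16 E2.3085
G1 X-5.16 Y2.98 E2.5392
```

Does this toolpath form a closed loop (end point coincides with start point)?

no

Start point (G0): (-5.96, 0.00). End point (last G1): the path does not return to the start — open.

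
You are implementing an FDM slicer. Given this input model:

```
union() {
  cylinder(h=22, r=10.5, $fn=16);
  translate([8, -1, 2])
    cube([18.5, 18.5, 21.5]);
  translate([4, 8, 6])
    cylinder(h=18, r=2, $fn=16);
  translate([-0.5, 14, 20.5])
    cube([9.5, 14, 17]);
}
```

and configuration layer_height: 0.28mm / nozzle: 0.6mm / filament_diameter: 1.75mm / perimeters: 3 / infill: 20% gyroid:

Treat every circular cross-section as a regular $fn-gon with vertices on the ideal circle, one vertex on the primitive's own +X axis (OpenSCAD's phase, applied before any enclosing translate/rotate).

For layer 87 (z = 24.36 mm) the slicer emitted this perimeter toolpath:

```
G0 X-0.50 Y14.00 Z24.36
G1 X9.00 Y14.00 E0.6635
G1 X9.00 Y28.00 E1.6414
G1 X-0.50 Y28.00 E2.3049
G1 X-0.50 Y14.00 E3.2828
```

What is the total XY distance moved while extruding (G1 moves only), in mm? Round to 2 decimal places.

Sum the Euclidean lengths of each G1 segment: total = 47.00 mm.

47.00 mm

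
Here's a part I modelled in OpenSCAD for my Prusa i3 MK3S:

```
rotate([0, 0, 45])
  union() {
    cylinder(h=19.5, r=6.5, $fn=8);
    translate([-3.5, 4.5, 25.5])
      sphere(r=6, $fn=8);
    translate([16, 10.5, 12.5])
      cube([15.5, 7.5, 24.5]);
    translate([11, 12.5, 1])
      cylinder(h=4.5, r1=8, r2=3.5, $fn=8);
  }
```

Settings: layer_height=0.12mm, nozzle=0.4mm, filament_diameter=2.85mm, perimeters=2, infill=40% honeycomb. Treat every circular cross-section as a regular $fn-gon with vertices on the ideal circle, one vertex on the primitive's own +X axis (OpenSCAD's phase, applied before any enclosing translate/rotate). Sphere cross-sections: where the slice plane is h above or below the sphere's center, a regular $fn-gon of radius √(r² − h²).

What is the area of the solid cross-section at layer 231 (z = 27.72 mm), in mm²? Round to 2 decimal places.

At z = 27.72 mm: the cylinder is absent (z outside [0, 19.5]); the r=6 sphere at (-3.5, 4.5) contributes a regular 8-gon of circumradius √(6²−2.22²) = 5.574 (area = (8/2)·5.574²·sin(360°/8) = 87.88 mm²); the cube at (16, 10.5) (footprint 15.5×7.5) is included at this height (area 116.25 mm²); the cone at (11, 12.5) is not intersected at this z (z outside [1, 5.5]); Merging all regions: the 2 present regions are separate (no shared area or edge), so areas and boundary lengths simply add and each stays a separate island — area = 204.13 mm²; (whole slice rotated 45° about Z — lengths, areas and connectivity unchanged). Overall, the cross-section has 2 separate islands. Net area = 204.13 mm².

204.13 mm²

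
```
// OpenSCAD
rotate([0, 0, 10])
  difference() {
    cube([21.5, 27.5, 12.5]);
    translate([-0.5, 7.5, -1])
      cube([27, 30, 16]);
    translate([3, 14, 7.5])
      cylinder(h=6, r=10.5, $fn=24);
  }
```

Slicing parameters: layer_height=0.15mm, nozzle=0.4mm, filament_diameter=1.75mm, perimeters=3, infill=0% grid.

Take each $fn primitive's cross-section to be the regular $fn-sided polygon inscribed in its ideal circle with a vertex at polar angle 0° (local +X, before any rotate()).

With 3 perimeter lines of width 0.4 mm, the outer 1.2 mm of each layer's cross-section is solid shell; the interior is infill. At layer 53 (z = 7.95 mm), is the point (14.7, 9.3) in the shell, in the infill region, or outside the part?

shell

At z = 7.95 mm: the cube (footprint 21.5×27.5) is included at this height; the cube at (-0.5, 7.5) (footprint 27×30) is included at this height; the r=10.5 cylinder at (3, 14) gives a regular 24-gon of circumradius 10.5 (constant along its height); Taking the first minus the rest: starting from the 21.5×27.5 cube, the 27×30 cube at (-0.5, 7.5) partially overlaps it — only the 430.00 mm² overlap (of its 810.00 mm²) is removed, clipping the outline; the r=10.5 cylinder at (3, 14) partially overlaps it — only the 33.83 mm² overlap (of its 342.42 mm²) is removed, clipping the outline — 1 connected region; (rotated 10° about Z; rotation is an isometry so areas/perimeters/island counts are preserved). Overall, the cross-section is a single solid region. Undo the 10° rotation: the query point maps to (16.092, 6.606) in the un-rotated model frame. The nearest boundary edge runs (11.13, 7.50)→(21.50, 7.50); distance from the point to it = 0.89 mm. The point is inside the cross-section, 0.89 mm from the nearest boundary — within the 1.2 mm shell band (3 × 0.4).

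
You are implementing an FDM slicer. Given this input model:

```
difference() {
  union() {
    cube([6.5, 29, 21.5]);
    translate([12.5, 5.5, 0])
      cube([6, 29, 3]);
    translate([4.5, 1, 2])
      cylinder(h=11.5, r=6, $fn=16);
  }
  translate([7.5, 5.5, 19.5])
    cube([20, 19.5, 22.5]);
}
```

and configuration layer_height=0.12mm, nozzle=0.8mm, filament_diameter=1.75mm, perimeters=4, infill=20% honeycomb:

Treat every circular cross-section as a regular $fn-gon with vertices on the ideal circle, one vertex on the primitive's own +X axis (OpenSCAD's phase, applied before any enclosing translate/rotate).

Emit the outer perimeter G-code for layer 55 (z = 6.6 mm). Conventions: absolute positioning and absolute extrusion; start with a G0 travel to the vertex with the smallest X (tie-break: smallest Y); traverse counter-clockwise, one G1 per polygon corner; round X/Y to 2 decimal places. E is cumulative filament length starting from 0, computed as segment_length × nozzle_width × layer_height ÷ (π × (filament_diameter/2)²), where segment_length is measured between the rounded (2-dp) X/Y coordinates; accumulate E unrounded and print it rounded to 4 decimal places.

G0 X-1.50 Y1.00 Z6.60
G1 X-1.04 Y-1.30 E0.0936
G1 X0.26 Y-3.24 E0.1868
G1 X2.20 Y-4.54 E0.2800
G1 X4.50 Y-5.00 E0.3736
G1 X6.80 Y-4.54 E0.4673
G1 X8.74 Y-3.24 E0.5605
G1 X10.04 Y-1.30 E0.6537
G1 X10.50 Y1.00 E0.7473
G1 X10.04 Y3.30 E0.8409
G1 X8.74 Y5.24 E0.9341
G1 X6.80 Y6.54 E1.0273
G1 X6.50 Y6.60 E1.0395
G1 X6.50 Y29.00 E1.9336
G1 X0.00 Y29.00 E2.1930
G1 X0.00 Y4.86 E3.1565
G1 X-1.04 Y3.30 E3.2313
G1 X-1.50 Y1.00 E3.3249

At z = 6.6 mm: the cube is present — its section is the full 6.5×29 rectangle; the cube at (12.5, 5.5) is absent (z outside [0, 3]); the r=6 cylinder at (4.5, 1) gives a regular 16-gon of circumradius 6 (constant along its height); Taking the union: the regions partially overlap (shared area 41.92 mm²), so overlapping operands fuse into one piece — 1 connected region; the cube at (7.5, 5.5) does not reach this height (z outside [19.5, 42]); After the difference (first − rest): none of the subtracted shapes is present at this height, so that combined region is unchanged — 1 connected region. The outline is a single polygon with 17 vertices. Extrusion per mm of travel: 0.8 × 0.12 / (π × 0.875²) = 0.039912. Accumulating E over each segment gives final E = 3.3249.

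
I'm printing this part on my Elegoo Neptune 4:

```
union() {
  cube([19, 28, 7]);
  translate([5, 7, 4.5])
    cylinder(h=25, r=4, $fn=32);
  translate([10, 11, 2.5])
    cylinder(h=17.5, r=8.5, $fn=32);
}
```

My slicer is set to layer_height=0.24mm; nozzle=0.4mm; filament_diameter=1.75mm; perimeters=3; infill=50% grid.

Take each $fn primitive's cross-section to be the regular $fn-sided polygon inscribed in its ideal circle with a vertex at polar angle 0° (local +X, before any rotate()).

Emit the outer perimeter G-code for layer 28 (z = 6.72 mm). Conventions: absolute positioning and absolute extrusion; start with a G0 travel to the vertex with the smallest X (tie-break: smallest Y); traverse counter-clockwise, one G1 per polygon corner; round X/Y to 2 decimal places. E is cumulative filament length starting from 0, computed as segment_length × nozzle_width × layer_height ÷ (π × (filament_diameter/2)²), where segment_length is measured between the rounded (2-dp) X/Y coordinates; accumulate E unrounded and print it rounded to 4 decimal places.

At z = 6.72 mm: the cube (footprint 19×28) is included at this height; the r=4 cylinder at (5, 7) gives a regular 32-gon of circumradius 4 (constant along its height); the cylinder at (10, 11): section is a regular 32-gon, circumradius r=8.5; Taking the union: the regions partially overlap (shared area 275.47 mm²), so overlapping operands fuse into one piece — 1 connected region. The outline is a single polygon with 4 vertices. Extrusion per mm of travel: 0.4 × 0.24 / (π × 0.875²) = 0.039912. Accumulating E over each segment gives final E = 3.7517.

G0 X0.00 Y0.00 Z6.72
G1 X19.00 Y0.00 E0.7583
G1 X19.00 Y28.00 E1.8759
G1 X0.00 Y28.00 E2.6342
G1 X0.00 Y0.00 E3.7517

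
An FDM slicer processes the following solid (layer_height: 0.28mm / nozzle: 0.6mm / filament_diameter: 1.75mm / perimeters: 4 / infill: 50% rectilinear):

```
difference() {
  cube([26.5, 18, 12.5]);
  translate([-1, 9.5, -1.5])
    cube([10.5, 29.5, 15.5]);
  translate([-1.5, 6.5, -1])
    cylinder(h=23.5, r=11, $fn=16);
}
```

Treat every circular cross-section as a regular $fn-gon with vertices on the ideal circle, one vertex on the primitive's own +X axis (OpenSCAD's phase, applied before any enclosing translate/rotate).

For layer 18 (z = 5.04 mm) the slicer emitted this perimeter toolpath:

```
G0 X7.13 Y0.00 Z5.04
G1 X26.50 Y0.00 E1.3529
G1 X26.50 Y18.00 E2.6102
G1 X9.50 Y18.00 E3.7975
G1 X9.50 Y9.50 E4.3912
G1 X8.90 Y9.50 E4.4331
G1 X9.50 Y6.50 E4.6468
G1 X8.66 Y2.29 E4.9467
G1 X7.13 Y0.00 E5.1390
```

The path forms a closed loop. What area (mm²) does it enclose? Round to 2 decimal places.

Apply the shoelace formula to the sequence of (X, Y) vertices; enclosed area = 312.34 mm².

312.34 mm²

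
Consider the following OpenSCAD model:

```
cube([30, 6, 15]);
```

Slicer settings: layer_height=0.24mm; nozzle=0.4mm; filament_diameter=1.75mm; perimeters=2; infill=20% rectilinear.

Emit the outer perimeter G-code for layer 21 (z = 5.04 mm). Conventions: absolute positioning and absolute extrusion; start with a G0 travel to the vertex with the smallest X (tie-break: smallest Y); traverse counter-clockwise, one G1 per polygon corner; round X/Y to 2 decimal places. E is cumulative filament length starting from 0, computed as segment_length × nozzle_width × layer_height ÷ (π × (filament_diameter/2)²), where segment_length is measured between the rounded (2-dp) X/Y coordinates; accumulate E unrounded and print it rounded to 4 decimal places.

At z = 5.04 mm: the 30×6 cube contributes its full rectangle. The outline is a single polygon with 4 vertices. Extrusion per mm of travel: 0.4 × 0.24 / (π × 0.875²) = 0.039912. Accumulating E over each segment gives final E = 2.8737.

G0 X0.00 Y0.00 Z5.04
G1 X30.00 Y0.00 E1.1974
G1 X30.00 Y6.00 E1.4368
G1 X0.00 Y6.00 E2.6342
G1 X0.00 Y0.00 E2.8737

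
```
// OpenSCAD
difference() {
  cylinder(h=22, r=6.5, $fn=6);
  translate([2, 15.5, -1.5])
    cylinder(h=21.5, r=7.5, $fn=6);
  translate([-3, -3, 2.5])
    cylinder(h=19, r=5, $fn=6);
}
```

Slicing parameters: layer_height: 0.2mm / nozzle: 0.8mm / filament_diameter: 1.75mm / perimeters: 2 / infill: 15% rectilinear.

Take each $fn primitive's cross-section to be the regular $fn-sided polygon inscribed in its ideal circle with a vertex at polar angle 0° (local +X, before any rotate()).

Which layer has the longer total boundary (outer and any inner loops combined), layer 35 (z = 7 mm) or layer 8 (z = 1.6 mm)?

Layer 35 (z = 7): the r=6.5 cylinder gives a regular 6-gon of circumradius 6.5 (constant along its height) (perimeter = 2·6·6.500·sin(180°/6) = 39.00 mm); the r=7.5 cylinder at (2, 15.5) gives a regular 6-gon of circumradius 7.5 (constant along its height) (perimeter = 2·6·7.500·sin(180°/6) = 45.00 mm); the cylinder at (-3, -3): section is a regular 6-gon, circumradius r=5 (perimeter = 2·6·5.000·sin(180°/6) = 30.00 mm); Taking the first minus the rest: starting from the r=6.5 cylinder, the r=7.5 cylinder at (2, 15.5) misses the remaining region (no effect); the r=5 cylinder at (-3, -3) partially overlaps it — only the 41.76 mm² overlap (of its 64.95 mm²) is removed, clipping the outline — boundary = 43.80 mm. So its perimeter = 43.80 mm. Layer 8 (z = 1.6): the r=6.5 cylinder gives a regular 6-gon of circumradius 6.5 (constant along its height) (perimeter = 2·6·6.500·sin(180°/6) = 39.00 mm); the r=7.5 cylinder at (2, 15.5) contributes a regular 6-gon of circumradius 7.5 (perimeter = 2·6·7.500·sin(180°/6) = 45.00 mm); the cylinder at (-3, -3) is not intersected at this z (z outside [2.5, 21.5]); Taking the first minus the rest: starting from the r=6.5 cylinder, the r=7.5 cylinder at (2, 15.5) misses the remaining region (no effect) — boundary = 39.00 mm. So its perimeter = 39.00 mm. Layer 35 is larger (43.80 vs 39.00 mm).

layer 35 (z = 7 mm)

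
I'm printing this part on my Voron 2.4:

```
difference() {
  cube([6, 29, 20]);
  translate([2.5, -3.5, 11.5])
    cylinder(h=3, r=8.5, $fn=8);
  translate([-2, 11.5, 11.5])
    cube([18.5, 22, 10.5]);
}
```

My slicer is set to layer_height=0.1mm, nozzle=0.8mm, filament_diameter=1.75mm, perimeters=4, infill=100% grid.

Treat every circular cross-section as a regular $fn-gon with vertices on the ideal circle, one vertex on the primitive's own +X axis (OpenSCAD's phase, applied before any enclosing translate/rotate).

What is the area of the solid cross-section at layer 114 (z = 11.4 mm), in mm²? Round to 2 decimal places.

At z = 11.4 mm: the cube is present — its section is the full 6×29 rectangle (area 174.00 mm²); the cylinder at (2.5, -3.5) is not intersected at this z (z outside [11.5, 14.5]); the cube at (-2, 11.5) is not intersected at this z (z outside [11.5, 22]); After the difference (first − rest): none of the subtracted shapes is present at this height, so the 6×29 cube is unchanged — area = 174.00 mm². Overall, the cross-section is a single solid region. Net area = 174.00 mm².

174.00 mm²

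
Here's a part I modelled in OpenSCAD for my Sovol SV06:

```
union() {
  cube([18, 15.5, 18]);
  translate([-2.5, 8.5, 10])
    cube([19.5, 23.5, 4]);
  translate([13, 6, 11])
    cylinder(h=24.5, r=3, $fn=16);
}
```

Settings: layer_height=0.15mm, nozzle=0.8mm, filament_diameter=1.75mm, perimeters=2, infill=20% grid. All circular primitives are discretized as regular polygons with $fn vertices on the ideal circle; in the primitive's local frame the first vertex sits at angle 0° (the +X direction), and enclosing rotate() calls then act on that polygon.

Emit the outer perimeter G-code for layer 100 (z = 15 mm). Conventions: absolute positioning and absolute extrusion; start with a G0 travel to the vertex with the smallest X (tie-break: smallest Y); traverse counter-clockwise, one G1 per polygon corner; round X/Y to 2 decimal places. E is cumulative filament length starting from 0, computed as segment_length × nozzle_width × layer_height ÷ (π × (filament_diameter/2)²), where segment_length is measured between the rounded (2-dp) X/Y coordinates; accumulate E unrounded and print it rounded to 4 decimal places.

G0 X0.00 Y0.00 Z15.00
G1 X18.00 Y0.00 E0.8980
G1 X18.00 Y15.50 E1.6713
G1 X0.00 Y15.50 E2.5693
G1 X0.00 Y0.00 E3.3426

At z = 15 mm: the cube is present — its section is the full 18×15.5 rectangle; the cube at (-2.5, 8.5) is not intersected at this z (z outside [10, 14]); the r=3 cylinder at (13, 6) contributes a regular 16-gon of circumradius 3; Combining (union): the r=3 cylinder at (13, 6) lies entirely inside the 18×15.5 cube, so the union is just the 18×15.5 cube — 1 connected region. The outline is a single polygon with 4 vertices. Extrusion per mm of travel: 0.8 × 0.15 / (π × 0.875²) = 0.049890. Accumulating E over each segment gives final E = 3.3426.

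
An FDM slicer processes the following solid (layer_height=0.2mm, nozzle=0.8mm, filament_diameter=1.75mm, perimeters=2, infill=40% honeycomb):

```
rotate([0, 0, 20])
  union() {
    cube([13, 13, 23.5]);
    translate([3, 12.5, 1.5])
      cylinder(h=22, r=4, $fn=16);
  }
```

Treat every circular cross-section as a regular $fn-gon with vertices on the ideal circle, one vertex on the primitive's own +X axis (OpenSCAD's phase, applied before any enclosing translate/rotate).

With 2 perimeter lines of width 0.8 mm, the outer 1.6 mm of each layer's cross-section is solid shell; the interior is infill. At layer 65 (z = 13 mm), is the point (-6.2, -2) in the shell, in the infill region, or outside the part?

outside

At z = 13 mm: the cube (footprint 13×13) is included at this height; the r=4 cylinder at (3, 12.5) contributes a regular 16-gon of circumradius 4; Taking the union: the regions partially overlap (shared area 26.31 mm²), so overlapping operands fuse into one piece — 1 connected region; (rotated 20° about Z; rotation is an isometry so areas/perimeters/island counts are preserved). Overall, the cross-section is a single solid region. Undo the 20° rotation: the query point maps to (-6.510, 0.241) in the un-rotated model frame. The nearest boundary edge runs (0.00, 0.00)→(0.00, 9.93); distance from the point to it = 6.51 mm. The point is not inside any of the regions above, so it lies outside the cross-section (6.51 mm from the nearest boundary).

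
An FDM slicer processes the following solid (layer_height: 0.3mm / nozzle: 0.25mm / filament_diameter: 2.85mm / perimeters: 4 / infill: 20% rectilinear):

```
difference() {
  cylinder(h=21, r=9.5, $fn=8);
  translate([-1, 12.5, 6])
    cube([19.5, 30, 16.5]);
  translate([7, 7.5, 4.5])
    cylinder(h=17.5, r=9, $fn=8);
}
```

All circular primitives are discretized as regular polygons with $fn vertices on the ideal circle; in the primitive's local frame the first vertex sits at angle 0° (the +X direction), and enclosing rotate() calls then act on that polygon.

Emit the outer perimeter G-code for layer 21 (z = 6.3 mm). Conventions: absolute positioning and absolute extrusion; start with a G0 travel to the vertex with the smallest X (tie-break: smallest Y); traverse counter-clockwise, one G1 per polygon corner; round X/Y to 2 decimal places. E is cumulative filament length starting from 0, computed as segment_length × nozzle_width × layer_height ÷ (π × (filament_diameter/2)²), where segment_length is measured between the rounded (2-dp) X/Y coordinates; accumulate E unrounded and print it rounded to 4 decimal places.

At z = 6.3 mm: the r=9.5 cylinder contributes a regular 8-gon of circumradius 9.5; the cube at (-1, 12.5) (footprint 19.5×30) is included at this height; the r=9 cylinder at (7, 7.5) contributes a regular 8-gon of circumradius 9; Taking the first minus the rest: starting from the r=9.5 cylinder, the 19.5×30 cube at (-1, 12.5) misses the remaining region (no effect); the r=9 cylinder at (7, 7.5) partially overlaps it — only the 73.82 mm² overlap (of its 229.10 mm²) is removed, clipping the outline — 1 connected region. The outline is a single polygon with 10 vertices. Extrusion per mm of travel: 0.25 × 0.3 / (π × 1.425²) = 0.011757. Accumulating E over each segment gives final E = 0.6967.

G0 X-9.50 Y0.00 Z6.30
G1 X-6.72 Y-6.72 E0.0855
G1 X0.00 Y-9.50 E0.1710
G1 X6.72 Y-6.72 E0.2565
G1 X9.27 Y-0.56 E0.3349
G1 X7.00 Y-1.50 E0.3638
G1 X0.64 Y1.14 E0.4447
G1 X-2.00 Y7.50 E0.5257
G1 X-1.41 Y8.91 E0.5436
G1 X-6.72 Y6.72 E0.6112
G1 X-9.50 Y0.00 E0.6967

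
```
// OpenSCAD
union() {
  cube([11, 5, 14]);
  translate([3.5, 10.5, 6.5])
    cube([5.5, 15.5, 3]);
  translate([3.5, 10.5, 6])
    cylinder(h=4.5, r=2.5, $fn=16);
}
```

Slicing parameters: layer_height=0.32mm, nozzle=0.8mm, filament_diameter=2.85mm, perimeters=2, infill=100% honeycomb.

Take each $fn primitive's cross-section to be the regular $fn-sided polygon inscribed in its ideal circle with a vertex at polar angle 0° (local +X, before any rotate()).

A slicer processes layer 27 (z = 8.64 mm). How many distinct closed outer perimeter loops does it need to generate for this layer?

At z = 8.64 mm: the cube (footprint 11×5) is included at this height; the cube at (3.5, 10.5) (footprint 5.5×15.5) is included at this height; the r=2.5 cylinder at (3.5, 10.5) gives a regular 16-gon of circumradius 2.5 (constant along its height); Merging all regions: the regions partially overlap (shared area 4.78 mm²), so overlapping operands fuse into one piece — 2 connected regions. The result has 2 disconnected regions.

2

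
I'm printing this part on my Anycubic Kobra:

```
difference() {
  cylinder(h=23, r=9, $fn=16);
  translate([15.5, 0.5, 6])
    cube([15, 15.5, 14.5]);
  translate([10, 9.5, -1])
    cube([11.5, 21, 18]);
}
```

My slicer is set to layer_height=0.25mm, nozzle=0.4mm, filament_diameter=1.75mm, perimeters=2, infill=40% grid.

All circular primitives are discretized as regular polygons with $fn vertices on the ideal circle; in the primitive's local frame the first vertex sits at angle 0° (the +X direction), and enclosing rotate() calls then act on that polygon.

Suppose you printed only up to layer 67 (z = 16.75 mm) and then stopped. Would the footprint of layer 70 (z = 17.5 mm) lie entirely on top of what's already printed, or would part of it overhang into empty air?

entirely on top

Compare the two slices. At z = 16.75: the r=9 cylinder gives a regular 16-gon of circumradius 9 (constant along its height) (area = (16/2)·9.000²·sin(360°/16) = 247.98 mm²); the cube at (15.5, 0.5) is present — its section is the full 15×15.5 rectangle (area 232.50 mm²); the cube at (10, 9.5) is present — its section is the full 11.5×21 rectangle (area 241.50 mm²); Taking the first minus the rest: starting from the r=9 cylinder (247.98 mm²), the 15×15.5 cube at (15.5, 0.5) misses the remaining region (no effect); the 11.5×21 cube at (10, 9.5) misses the remaining region (no effect) — area = 247.98 mm². At z = 17.5: the r=9 cylinder gives a regular 16-gon of circumradius 9 (constant along its height) (area = (16/2)·9.000²·sin(360°/16) = 247.98 mm²); the cube at (15.5, 0.5) (footprint 15×15.5) is included at this height (area 232.50 mm²); the cube at (10, 9.5) is not intersected at this z (z outside [-1, 17]); After the difference (first − rest): starting from the r=9 cylinder (247.98 mm²), the 15×15.5 cube at (15.5, 0.5) misses the remaining region (no effect) — area = 247.98 mm². Checking containment: the cross-section at z = 17.5 is a subset of the cross-section at z = 16.75.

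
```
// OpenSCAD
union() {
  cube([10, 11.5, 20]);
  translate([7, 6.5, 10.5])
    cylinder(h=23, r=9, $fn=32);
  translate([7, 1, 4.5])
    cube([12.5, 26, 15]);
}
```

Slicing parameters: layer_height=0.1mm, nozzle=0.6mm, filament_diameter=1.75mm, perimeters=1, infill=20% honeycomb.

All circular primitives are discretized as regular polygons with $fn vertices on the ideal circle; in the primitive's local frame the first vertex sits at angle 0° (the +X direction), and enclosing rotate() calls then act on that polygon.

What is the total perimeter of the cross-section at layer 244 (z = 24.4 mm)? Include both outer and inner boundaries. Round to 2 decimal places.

56.46 mm

At z = 24.4 mm: the cube is not intersected at this z (z outside [0, 20]); the r=9 cylinder at (7, 6.5) contributes a regular 32-gon of circumradius 9 (perimeter = 2·32·9.000·sin(180°/32) = 56.46 mm); the cube at (7, 1) does not reach this height (z outside [4.5, 19.5]); Combining (union): only the r=9 cylinder at (7, 6.5) is present, so the union is just that shape — boundary = 56.46 mm. Overall, the cross-section is a single solid region. Total boundary length (outer) = 56.46 mm.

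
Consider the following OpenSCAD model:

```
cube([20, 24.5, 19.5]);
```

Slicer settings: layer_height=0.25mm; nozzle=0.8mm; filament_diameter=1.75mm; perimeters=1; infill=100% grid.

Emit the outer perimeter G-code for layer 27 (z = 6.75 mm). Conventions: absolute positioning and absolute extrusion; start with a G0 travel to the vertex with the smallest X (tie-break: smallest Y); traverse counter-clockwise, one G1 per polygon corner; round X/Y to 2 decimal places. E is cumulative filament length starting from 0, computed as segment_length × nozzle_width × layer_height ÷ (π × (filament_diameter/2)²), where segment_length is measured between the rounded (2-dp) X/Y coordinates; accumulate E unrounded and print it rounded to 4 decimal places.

At z = 6.75 mm: the cube (footprint 20×24.5) is included at this height. The outline is a single polygon with 4 vertices. Extrusion per mm of travel: 0.8 × 0.25 / (π × 0.875²) = 0.083150. Accumulating E over each segment gives final E = 7.4004.

G0 X0.00 Y0.00 Z6.75
G1 X20.00 Y0.00 E1.6630
G1 X20.00 Y24.50 E3.7002
G1 X0.00 Y24.50 E5.3632
G1 X0.00 Y0.00 E7.4004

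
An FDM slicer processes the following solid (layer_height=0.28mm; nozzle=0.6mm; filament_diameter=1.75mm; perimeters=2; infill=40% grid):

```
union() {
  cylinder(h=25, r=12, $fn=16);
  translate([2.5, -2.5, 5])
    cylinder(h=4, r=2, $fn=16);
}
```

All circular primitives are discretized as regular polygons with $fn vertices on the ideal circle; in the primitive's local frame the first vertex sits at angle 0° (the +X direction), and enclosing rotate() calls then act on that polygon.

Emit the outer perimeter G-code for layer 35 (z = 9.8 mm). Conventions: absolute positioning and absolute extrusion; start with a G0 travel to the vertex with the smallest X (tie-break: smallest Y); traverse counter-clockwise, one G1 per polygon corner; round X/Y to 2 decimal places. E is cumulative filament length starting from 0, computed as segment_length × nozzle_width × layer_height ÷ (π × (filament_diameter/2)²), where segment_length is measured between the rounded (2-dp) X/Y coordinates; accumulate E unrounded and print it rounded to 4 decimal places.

At z = 9.8 mm: the r=12 cylinder gives a regular 16-gon of circumradius 12 (constant along its height); the cylinder at (2.5, -2.5) does not reach this height (z outside [5, 9]); Combining (union): only the r=12 cylinder is present, so the union is just that shape — 1 connected region. The outline is a single polygon with 16 vertices. Extrusion per mm of travel: 0.6 × 0.28 / (π × 0.875²) = 0.069846. Accumulating E over each segment gives final E = 5.2338.

G0 X-12.00 Y0.00 Z9.80
G1 X-11.09 Y-4.59 E0.3268
G1 X-8.49 Y-8.49 E0.6542
G1 X-4.59 Y-11.09 E0.9816
G1 X0.00 Y-12.00 E1.3084
G1 X4.59 Y-11.09 E1.6353
G1 X8.49 Y-8.49 E1.9627
G1 X11.09 Y-4.59 E2.2900
G1 X12.00 Y0.00 E2.6169
G1 X11.09 Y4.59 E2.9437
G1 X8.49 Y8.49 E3.2711
G1 X4.59 Y11.09 E3.5985
G1 X0.00 Y12.00 E3.9253
G1 X-4.59 Y11.09 E4.2521
G1 X-8.49 Y8.49 E4.5795
G1 X-11.09 Y4.59 E4.9069
G1 X-12.00 Y0.00 E5.2338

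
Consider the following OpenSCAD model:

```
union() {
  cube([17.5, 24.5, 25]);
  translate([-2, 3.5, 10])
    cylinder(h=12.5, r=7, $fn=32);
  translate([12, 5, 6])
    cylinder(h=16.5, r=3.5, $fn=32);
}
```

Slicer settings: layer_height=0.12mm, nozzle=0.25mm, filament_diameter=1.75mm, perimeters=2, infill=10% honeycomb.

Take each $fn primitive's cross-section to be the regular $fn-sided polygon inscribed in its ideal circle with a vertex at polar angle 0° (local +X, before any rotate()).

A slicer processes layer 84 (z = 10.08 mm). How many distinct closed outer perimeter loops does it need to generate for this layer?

1

At z = 10.08 mm: the 17.5×24.5 cube contributes its full rectangle; the cylinder at (-2, 3.5): section is a regular 32-gon, circumradius r=7; the r=3.5 cylinder at (12, 5) contributes a regular 32-gon of circumradius 3.5; Combining (union): the regions partially overlap (shared area 79.07 mm²), so overlapping operands fuse into one piece — 1 connected region. The result has 1 disconnected region.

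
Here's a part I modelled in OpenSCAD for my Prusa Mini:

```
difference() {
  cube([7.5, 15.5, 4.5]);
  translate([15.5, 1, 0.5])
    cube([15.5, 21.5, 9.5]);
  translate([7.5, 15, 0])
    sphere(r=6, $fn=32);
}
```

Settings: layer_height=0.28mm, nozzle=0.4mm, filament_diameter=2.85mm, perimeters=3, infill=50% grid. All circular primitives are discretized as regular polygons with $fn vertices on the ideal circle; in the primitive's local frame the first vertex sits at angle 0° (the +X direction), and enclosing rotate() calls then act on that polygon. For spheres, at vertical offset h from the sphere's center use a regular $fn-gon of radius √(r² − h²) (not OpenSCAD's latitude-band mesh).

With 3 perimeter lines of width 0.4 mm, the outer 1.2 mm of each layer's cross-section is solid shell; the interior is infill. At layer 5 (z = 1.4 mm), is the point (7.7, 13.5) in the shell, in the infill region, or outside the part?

outside

At z = 1.4 mm: the cube is present — its section is the full 7.5×15.5 rectangle; the 15.5×21.5 cube at (15.5, 1) contributes its full rectangle; the r=6 sphere at (7.5, 15) slices to a regular 32-gon of circumradius 5.834 (√(r²−h²) with h=1.4 from center); After the difference (first − rest): starting from the 7.5×15.5 cube, the 15.5×21.5 cube at (15.5, 1) misses the remaining region (no effect); the r=6 sphere at (7.5, 15) partially overlaps it — only the 29.47 mm² overlap (of its 106.25 mm²) is removed, clipping the outline — 1 connected region. Overall, the cross-section is a single solid region. The nearest boundary edge runs (6.36, 9.28)→(7.50, 9.17); distance from the point to it = 4.33 mm. The point is not inside any of the regions above, so it lies outside the cross-section (4.33 mm from the nearest boundary).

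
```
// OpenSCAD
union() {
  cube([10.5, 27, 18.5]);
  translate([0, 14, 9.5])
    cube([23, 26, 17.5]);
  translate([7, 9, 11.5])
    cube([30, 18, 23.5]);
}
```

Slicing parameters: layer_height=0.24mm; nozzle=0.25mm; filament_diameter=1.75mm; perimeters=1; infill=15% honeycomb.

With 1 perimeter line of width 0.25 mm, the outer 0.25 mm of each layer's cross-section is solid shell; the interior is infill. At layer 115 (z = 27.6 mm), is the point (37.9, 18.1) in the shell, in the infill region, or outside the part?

At z = 27.6 mm: the cube is not intersected at this z (z outside [0, 18.5]); the cube at (0, 14) does not reach this height (z outside [9.5, 27]); the cube at (7, 9) is present — its section is the full 30×18 rectangle; Combining (union): only the 30×18 cube at (7, 9) is present, so the union is just that shape — 1 connected region. Overall, the cross-section is a single solid region. The nearest boundary edge runs (37.00, 9.00)→(37.00, 27.00); distance from the point to it = 0.90 mm. The point is not inside any of the regions above, so it lies outside the cross-section (0.90 mm from the nearest boundary).

outside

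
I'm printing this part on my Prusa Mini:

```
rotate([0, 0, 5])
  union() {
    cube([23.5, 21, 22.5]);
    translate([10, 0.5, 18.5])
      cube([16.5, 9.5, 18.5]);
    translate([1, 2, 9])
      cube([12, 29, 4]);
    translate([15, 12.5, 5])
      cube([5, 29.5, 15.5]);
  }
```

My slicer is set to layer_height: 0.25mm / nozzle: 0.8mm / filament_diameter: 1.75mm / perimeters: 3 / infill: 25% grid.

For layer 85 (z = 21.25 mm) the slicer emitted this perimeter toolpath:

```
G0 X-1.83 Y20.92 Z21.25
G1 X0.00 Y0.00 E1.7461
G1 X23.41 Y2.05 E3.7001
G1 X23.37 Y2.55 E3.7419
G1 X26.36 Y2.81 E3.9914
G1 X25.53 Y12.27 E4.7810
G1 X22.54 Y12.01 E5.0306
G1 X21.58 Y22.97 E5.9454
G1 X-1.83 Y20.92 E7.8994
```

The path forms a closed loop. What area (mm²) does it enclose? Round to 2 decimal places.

Apply the shoelace formula to the sequence of (X, Y) vertices; enclosed area = 522.02 mm².

522.02 mm²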